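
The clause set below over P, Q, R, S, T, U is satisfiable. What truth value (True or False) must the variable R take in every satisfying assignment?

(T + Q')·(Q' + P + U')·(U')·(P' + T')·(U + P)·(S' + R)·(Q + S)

True

Suppose R = 0.
(U') alone gives U = 0.
(P) alone gives P = 1.
(T') alone gives T = 0.
(Q') alone gives Q = 0.
(S') alone gives S = 0.
That conflicts with the unit clause (S).
So every satisfying assignment has R = True.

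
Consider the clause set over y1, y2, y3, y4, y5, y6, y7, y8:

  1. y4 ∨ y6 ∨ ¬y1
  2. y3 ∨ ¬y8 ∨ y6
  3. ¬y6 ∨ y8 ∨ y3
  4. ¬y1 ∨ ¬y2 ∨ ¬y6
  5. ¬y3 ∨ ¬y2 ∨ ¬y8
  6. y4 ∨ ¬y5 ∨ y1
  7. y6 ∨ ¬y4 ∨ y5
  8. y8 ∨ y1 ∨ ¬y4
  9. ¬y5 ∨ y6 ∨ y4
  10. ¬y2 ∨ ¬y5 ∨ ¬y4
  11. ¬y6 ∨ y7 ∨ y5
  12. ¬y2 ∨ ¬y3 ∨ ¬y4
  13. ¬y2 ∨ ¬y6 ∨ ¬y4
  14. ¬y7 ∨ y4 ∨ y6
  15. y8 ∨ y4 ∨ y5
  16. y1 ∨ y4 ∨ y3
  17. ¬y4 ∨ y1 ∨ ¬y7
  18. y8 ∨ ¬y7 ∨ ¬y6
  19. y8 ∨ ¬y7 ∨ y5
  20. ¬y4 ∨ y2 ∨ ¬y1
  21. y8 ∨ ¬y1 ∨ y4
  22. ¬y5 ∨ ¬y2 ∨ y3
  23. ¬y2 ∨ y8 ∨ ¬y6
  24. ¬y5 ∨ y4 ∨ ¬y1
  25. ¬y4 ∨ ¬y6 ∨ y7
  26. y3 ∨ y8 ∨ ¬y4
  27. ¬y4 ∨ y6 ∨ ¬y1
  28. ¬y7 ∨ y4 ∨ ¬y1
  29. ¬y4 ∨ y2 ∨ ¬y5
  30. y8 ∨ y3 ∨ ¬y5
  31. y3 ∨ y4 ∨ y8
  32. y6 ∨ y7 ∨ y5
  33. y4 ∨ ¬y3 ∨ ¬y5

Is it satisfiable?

Try y4 = False.
Try y6 = True.
Try y8 = True.
Try y1 = False.
From the singleton clause (¬y5), y5 = False.
From the singleton clause (y7), y7 = True.
From the singleton clause (y3), y3 = True.
From the singleton clause (¬y2), y2 = False.
All clauses are satisfied.
A satisfying assignment: y1 ↦ False, y2 ↦ False, y3 ↦ True, y4 ↦ False, y5 ↦ False, y6 ↦ True, y7 ↦ True, y8 ↦ True.

Satisfiable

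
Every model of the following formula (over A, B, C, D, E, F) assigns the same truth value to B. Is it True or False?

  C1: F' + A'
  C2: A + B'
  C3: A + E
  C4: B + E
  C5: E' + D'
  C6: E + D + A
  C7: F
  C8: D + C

Suppose B = 1.
The clause (A) is unit, so A = 1.
The clause (F') is unit, so F = 0.
Now (F) is unsatisfied and unit — conflict.
So every satisfying assignment has B = False.

False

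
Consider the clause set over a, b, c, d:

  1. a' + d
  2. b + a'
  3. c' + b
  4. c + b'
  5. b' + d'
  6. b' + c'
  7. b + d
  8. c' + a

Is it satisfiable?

Suppose a = 0.
Unit clause (c') forces c = 0.
Unit clause (b') forces b = 0.
Unit clause (d) forces d = 1.
All clauses are satisfied.
A satisfying assignment: a: 0; b: 0; c: 0; d: 1.

Yes, satisfiable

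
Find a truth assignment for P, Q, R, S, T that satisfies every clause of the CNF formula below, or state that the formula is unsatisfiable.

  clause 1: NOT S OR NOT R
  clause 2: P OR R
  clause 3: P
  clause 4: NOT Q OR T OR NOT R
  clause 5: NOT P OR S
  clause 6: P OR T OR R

(P) alone gives P = true.
(S) alone gives S = true.
(NOT R) alone gives R = false.
No clause remains; Q, T are free.

P: true,  Q: true,  R: false,  S: true,  T: true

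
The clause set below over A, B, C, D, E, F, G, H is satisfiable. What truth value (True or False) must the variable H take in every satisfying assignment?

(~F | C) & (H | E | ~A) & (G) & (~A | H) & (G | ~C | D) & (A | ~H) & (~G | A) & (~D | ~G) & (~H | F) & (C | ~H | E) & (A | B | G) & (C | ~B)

Suppose H = 0.
From the singleton clause (G), G = 1.
From the singleton clause (~A), A = 0.
But (A) is also a unit clause — contradiction.
So every satisfying assignment has H = True.

True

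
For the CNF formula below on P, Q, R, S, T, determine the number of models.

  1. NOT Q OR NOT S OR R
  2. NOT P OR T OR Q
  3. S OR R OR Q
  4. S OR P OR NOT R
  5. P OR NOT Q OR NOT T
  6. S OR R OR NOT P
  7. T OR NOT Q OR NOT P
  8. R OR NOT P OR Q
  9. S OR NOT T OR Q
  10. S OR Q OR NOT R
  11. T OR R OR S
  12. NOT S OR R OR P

There are 2^5 = 32 truth assignments over (P, Q, R, S, T).
Split on T. With T = true, the clauses containing T are satisfied and NOT T drops from the rest; 4 of the 2^4 = 16 assignments to the other variables satisfy what remains.
With T = false, by the same count on the reduced clause set, 2 assignments work.
Total: 4 + 2 = 6.

6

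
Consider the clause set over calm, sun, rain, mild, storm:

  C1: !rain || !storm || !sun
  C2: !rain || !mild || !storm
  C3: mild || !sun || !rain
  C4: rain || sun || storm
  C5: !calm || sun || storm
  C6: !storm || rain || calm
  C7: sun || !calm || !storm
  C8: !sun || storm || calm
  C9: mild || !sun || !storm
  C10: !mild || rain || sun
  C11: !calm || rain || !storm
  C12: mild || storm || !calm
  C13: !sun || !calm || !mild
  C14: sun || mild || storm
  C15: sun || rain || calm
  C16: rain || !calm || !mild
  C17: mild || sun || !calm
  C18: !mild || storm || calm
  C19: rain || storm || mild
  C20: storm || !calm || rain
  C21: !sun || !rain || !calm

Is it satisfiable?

Yes, satisfiable

Suppose rain = true.
Suppose storm = true.
Unit clause (!sun) forces sun = false.
Unit clause (!mild) forces mild = false.
Unit clause (!calm) forces calm = false.
Every clause now holds.
A satisfying assignment: calm ↦ false, sun ↦ false, rain ↦ true, mild ↦ false, storm ↦ true.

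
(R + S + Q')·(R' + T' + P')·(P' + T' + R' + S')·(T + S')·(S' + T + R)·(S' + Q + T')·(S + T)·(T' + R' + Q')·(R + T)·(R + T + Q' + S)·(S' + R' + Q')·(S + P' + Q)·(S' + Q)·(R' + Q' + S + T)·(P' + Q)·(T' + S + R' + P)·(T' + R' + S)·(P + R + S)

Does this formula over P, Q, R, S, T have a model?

Yes

Branch on T: set T = 1.
Branch on R: set R = 0.
Branch on S: set S = 1.
Unit clause (Q) forces Q = 1.
Every clause is now satisfied; P is unconstrained.
A satisfying assignment: P ↦ 0,  Q ↦ 1,  R ↦ 0,  S ↦ 1,  T ↦ 1.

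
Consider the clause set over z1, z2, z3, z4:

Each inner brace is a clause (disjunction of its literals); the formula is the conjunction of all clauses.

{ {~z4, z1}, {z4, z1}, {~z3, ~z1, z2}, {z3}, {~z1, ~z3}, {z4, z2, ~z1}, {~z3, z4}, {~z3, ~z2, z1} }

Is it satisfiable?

Unit clause (z3) forces z3 = 1.
Unit clause (~z1) forces z1 = 0.
Unit clause (~z4) forces z4 = 0.
That conflicts with the unit clause (z4).
No assignment satisfies every clause.

No, unsatisfiable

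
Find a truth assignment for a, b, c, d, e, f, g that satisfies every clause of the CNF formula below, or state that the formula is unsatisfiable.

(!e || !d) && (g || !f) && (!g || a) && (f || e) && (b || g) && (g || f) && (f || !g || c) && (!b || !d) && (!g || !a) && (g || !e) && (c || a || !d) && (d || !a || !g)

UNSATISFIABLE

Branch on e: set e = false.
(f) alone gives f = true.
(g) alone gives g = true.
(a) alone gives a = true.
Now (!a) is unsatisfied and unit — conflict.
Backtrack on e: now try e = true.
(!d) alone gives d = false.
(g) alone gives g = true.
(a) alone gives a = true.
Now (!a) is unsatisfied and unit — conflict.
Neither e = true nor e = false works.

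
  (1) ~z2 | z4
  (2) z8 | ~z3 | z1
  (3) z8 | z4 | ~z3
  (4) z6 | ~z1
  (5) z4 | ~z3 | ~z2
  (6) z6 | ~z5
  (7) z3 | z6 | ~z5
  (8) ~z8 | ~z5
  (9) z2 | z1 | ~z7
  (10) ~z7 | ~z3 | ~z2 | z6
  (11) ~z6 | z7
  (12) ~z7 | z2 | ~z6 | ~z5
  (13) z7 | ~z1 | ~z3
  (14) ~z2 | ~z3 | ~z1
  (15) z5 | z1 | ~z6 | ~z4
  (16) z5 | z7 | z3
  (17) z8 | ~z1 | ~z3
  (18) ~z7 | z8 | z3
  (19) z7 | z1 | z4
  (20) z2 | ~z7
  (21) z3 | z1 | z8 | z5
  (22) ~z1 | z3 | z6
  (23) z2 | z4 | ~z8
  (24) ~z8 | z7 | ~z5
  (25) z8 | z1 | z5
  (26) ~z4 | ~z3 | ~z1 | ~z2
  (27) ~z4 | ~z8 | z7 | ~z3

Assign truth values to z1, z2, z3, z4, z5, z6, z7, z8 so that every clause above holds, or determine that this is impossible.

Case z2 = 1:
(z4) alone gives z4 = 1.
Case z6 = 0:
(~z1) alone gives z1 = 0.
(~z5) alone gives z5 = 0.
(z8) alone gives z8 = 1.
Case z7 = 1:
(~z3) alone gives z3 = 0.
Every clause now holds.

z1=0; z2=1; z3=0; z4=1; z5=0; z6=0; z7=1; z8=1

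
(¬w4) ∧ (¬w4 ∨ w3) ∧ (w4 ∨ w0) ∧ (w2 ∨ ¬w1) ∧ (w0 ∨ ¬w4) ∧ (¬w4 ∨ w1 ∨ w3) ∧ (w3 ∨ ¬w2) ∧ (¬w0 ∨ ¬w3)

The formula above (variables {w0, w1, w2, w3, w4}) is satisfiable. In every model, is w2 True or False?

Suppose w2 = True.
From the singleton clause (¬w4), w4 = False.
From the singleton clause (w0), w0 = True.
From the singleton clause (w3), w3 = True.
But (¬w3) is also a unit clause — contradiction.
So every satisfying assignment has w2 = False.

False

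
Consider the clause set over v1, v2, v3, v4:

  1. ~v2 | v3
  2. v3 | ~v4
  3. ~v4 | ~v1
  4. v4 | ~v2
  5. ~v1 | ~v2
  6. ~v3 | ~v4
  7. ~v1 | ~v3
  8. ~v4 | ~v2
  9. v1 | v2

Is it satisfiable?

Yes, satisfiable

Try v2 = 0.
From the singleton clause (v1), v1 = 1.
From the singleton clause (~v4), v4 = 0.
From the singleton clause (~v3), v3 = 0.
This assignment satisfies each clause.
A satisfying assignment: v1 ↦ 1,  v2 ↦ 0,  v3 ↦ 0,  v4 ↦ 0.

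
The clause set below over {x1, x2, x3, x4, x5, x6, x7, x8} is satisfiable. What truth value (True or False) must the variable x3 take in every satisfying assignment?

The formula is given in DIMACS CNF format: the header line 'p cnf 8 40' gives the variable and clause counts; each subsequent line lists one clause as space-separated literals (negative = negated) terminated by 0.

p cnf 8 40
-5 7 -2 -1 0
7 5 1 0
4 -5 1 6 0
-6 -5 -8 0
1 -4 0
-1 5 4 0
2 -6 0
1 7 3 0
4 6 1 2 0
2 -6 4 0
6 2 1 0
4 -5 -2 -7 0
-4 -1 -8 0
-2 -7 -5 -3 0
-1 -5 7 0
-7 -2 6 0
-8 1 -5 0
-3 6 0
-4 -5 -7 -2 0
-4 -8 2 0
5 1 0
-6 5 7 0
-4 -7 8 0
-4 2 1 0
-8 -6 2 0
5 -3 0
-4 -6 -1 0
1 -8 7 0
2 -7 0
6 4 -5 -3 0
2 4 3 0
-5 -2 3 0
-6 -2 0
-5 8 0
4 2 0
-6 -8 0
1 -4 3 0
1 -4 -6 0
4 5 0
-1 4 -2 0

Suppose x3 = True.
The clause (x6) is unit, so x6 = True.
The clause (x2) is unit, so x2 = True.
But (¬x2) is also a unit clause — contradiction.
So every satisfying assignment has x3 = False.

False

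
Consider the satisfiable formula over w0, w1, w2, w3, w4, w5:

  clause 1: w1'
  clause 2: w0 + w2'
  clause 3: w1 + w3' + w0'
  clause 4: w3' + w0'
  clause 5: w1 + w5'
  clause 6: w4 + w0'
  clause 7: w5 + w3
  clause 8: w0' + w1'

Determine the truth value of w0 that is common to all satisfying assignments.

False

Suppose w0 = 1.
The clause (w1') is unit, so w1 = 0.
The clause (w3') is unit, so w3 = 0.
The clause (w5') is unit, so w5 = 0.
That conflicts with the unit clause (w5).
So every satisfying assignment has w0 = False.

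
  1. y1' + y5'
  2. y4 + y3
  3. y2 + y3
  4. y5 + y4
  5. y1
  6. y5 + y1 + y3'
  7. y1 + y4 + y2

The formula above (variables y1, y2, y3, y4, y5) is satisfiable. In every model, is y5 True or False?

False

Suppose y5 = 1.
(y1') alone gives y1 = 0.
That conflicts with the unit clause (y1).
So every satisfying assignment has y5 = False.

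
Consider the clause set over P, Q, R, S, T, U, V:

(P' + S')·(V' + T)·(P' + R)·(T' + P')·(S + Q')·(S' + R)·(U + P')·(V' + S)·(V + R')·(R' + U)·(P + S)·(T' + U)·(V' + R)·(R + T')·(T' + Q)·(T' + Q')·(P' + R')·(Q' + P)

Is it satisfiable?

Unsatisfiable

Suppose P = 0.
(S) alone gives S = 1.
(R) alone gives R = 1.
(V) alone gives V = 1.
(T) alone gives T = 1.
(U) alone gives U = 1.
(Q) alone gives Q = 1.
That conflicts with the unit clause (Q').
That branch fails; take P = 1 instead.
(S') alone gives S = 0.
(R) alone gives R = 1.
That conflicts with the unit clause (R').
Neither P = 1 nor P = 0 works.
No assignment satisfies every clause.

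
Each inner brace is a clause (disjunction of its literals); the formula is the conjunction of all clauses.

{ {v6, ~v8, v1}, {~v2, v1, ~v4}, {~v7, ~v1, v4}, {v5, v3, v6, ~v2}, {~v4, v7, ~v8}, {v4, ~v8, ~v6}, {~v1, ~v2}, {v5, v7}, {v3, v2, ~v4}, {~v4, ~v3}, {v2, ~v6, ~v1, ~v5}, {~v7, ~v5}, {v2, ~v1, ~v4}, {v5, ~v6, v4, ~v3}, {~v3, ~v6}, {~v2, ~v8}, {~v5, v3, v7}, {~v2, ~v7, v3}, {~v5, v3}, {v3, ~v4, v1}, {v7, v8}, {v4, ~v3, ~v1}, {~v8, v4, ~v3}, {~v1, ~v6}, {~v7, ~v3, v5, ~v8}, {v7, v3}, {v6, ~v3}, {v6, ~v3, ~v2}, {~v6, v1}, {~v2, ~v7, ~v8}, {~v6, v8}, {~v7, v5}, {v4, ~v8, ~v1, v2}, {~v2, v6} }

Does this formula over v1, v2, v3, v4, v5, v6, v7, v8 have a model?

No

Suppose v1 = 0.
Unit clause (~v6) forces v6 = 0.
Unit clause (~v8) forces v8 = 0.
Unit clause (v7) forces v7 = 1.
Unit clause (~v5) forces v5 = 0.
That conflicts with the unit clause (v5).
Undo v1 and try v1 = 1.
Unit clause (~v2) forces v2 = 0.
Unit clause (~v4) forces v4 = 0.
Unit clause (~v7) forces v7 = 0.
Unit clause (v5) forces v5 = 1.
Unit clause (~v6) forces v6 = 0.
Unit clause (v3) forces v3 = 1.
That conflicts with the unit clause (~v3).
Both values of v1 lead to a conflict.
No assignment satisfies every clause.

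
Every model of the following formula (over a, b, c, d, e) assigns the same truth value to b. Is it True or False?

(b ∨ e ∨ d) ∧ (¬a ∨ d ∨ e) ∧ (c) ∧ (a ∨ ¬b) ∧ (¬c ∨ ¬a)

Suppose b = True.
Unit clause (c) forces c = True.
Unit clause (a) forces a = True.
That conflicts with the unit clause (¬a).
So every satisfying assignment has b = False.

False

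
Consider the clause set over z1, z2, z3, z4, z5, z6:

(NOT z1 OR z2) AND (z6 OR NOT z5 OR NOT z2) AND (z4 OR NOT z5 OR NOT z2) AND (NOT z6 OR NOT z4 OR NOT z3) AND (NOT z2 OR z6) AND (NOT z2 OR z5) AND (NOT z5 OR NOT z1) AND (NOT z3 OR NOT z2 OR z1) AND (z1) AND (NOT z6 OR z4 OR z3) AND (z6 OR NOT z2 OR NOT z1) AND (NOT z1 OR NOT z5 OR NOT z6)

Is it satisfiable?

No

The clause (z1) is unit, so z1 = true.
The clause (z2) is unit, so z2 = true.
The clause (z6) is unit, so z6 = true.
The clause (z5) is unit, so z5 = true.
That conflicts with the unit clause (NOT z5).
No assignment satisfies every clause.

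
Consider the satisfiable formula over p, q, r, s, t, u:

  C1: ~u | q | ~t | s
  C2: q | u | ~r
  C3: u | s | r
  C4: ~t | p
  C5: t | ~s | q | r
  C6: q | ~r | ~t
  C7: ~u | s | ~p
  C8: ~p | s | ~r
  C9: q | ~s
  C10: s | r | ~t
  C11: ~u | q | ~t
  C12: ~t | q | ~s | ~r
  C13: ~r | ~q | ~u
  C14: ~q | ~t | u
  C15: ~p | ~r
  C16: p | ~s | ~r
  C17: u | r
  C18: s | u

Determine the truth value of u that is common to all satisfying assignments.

Suppose u = 0.
From the singleton clause (r), r = 1.
From the singleton clause (q), q = 1.
From the singleton clause (~t), t = 0.
From the singleton clause (~p), p = 0.
From the singleton clause (~s), s = 0.
That conflicts with the unit clause (s).
So every satisfying assignment has u = True.

True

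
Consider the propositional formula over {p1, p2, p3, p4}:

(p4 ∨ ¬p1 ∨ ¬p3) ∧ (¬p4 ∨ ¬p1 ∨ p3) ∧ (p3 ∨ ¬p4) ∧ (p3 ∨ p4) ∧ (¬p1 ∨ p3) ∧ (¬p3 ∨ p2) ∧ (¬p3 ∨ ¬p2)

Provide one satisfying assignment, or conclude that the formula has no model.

Branch on p3: set p3 = True.
The clause (p2) is unit, so p2 = True.
But (¬p2) is also a unit clause — contradiction.
So p3 must be the other value — set p3 = False.
The clause (¬p4) is unit, so p4 = False.
But (p4) is also a unit clause — contradiction.
Both values of p3 lead to a conflict.

UNSATISFIABLE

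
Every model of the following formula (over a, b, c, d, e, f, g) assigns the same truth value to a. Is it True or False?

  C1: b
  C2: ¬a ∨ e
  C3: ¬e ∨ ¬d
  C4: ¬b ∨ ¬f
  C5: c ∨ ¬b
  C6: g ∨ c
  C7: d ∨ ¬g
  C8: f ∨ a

Suppose a = False.
(b) alone gives b = True.
(¬f) alone gives f = False.
That conflicts with the unit clause (f).
So every satisfying assignment has a = True.

True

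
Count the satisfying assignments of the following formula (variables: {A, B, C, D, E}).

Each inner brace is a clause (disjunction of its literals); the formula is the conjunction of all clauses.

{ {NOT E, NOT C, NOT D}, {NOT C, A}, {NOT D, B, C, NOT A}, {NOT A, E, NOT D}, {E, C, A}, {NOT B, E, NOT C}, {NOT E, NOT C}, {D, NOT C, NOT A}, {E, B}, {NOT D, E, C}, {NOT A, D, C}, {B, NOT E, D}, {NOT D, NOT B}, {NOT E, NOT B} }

1

There are 2^5 = 32 truth assignments over (A, B, C, D, E).
Split on D. With D = true, the clauses containing D are satisfied and NOT D drops from the rest; 1 of the 2^4 = 16 assignments to the other variables satisfy what remains.
With D = false, by the same count on the reduced clause set, 0 assignments work.
Total: 1 + 0 = 1.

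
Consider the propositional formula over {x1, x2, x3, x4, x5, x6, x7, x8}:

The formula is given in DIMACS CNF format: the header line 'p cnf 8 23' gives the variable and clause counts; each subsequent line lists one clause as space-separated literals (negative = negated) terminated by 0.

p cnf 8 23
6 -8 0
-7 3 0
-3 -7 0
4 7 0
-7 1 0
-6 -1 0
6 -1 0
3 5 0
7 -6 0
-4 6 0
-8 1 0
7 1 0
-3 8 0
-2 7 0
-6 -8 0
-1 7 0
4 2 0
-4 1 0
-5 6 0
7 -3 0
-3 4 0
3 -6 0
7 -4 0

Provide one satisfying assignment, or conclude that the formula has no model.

Suppose x6 = True.
The clause (¬x1) is unit, so x1 = False.
The clause (¬x7) is unit, so x7 = False.
That conflicts with the unit clause (x7).
Backtrack on x6: now try x6 = False.
The clause (¬x8) is unit, so x8 = False.
The clause (¬x1) is unit, so x1 = False.
The clause (¬x7) is unit, so x7 = False.
That conflicts with the unit clause (x7).
Either choice for x6 ends in contradiction.

UNSATISFIABLE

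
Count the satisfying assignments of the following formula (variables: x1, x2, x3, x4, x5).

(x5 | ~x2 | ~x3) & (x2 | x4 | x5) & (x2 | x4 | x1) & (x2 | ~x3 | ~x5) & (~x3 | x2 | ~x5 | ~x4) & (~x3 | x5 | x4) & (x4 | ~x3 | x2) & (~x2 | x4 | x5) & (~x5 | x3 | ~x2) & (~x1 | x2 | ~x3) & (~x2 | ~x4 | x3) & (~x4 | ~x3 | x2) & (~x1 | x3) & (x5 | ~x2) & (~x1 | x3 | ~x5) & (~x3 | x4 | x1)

5

There are 2^5 = 32 truth assignments over (x1, x2, x3, x4, x5).
Split on x5. With x5 = 1, the clauses containing x5 are satisfied and ~x5 drops from the rest; 4 of the 2^4 = 16 assignments to the other variables satisfy what remains.
With x5 = 0, by the same count on the reduced clause set, 1 assignment works.
(One model: x1=F, x2=F, x3=F, x4=T, x5=F.)
Total: 4 + 1 = 5.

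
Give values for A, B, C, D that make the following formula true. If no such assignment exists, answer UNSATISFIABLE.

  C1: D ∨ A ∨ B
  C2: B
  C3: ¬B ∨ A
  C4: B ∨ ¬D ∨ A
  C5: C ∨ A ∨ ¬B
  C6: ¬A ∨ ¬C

A: True,  B: True,  C: False,  D: False

From the singleton clause (B), B = True.
From the singleton clause (A), A = True.
From the singleton clause (¬C), C = False.
No clause remains; D is free.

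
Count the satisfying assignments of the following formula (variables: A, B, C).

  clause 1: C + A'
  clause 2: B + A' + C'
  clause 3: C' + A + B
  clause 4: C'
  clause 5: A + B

1

There are 2^3 = 8 truth assignments over (A, B, C).
Split on C. With C = 1, the clauses containing C are satisfied and C' drops from the rest; 0 of the 2^2 = 4 assignments to the other variables satisfy what remains.
With C = 0, by the same count on the reduced clause set, 1 assignment works.
(One model: A=F, B=T, C=F.)
Total: 0 + 1 = 1.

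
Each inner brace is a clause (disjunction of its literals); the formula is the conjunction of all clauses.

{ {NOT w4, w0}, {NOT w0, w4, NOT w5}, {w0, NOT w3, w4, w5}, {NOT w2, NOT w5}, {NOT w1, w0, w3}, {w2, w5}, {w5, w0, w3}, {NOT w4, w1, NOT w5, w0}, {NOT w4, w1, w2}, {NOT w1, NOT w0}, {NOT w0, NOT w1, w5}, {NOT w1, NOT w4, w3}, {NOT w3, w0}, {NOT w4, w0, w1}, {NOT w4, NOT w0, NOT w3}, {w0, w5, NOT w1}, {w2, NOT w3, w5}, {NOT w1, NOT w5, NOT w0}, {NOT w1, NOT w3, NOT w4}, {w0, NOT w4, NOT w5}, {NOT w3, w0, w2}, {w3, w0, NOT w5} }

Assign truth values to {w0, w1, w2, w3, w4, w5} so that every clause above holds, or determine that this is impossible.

w0=true,  w1=false,  w2=true,  w3=false,  w4=true,  w5=false

Case w4 = true:
(w0) alone gives w0 = true.
(NOT w1) alone gives w1 = false.
(w2) alone gives w2 = true.
(NOT w5) alone gives w5 = false.
(NOT w3) alone gives w3 = false.
All clauses are satisfied.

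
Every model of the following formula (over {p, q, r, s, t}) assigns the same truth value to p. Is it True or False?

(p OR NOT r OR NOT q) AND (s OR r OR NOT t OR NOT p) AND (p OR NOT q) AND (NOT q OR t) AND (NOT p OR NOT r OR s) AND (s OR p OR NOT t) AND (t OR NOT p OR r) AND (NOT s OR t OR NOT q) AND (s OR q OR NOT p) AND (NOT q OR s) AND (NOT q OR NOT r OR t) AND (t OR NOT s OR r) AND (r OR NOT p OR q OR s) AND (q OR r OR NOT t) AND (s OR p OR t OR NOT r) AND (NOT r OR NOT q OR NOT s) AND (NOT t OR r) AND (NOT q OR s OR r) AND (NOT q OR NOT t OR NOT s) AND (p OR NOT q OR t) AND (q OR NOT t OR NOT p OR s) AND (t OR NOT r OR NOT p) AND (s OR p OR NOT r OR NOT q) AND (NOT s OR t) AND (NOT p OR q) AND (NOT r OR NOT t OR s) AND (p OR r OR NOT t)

Suppose p = true.
(q) alone gives q = true.
(t) alone gives t = true.
(s) alone gives s = true.
But (NOT s) is also a unit clause — contradiction.
So every satisfying assignment has p = False.

False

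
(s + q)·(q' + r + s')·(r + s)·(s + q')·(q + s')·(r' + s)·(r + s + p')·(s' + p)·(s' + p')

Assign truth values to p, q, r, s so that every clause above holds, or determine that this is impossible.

UNSATISFIABLE

Case s = 1:
(q) alone gives q = 1.
(r) alone gives r = 1.
(p) alone gives p = 1.
Now (p') is unsatisfied and unit — conflict.
That branch fails; take s = 0 instead.
(q) alone gives q = 1.
Now (q') is unsatisfied and unit — conflict.
Neither s = 1 nor s = 0 works.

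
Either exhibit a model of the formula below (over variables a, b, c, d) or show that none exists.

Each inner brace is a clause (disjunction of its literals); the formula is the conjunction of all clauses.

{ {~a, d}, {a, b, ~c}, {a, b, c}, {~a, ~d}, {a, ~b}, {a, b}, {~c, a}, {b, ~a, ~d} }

Branch on a: set a = 0.
Unit clause (~b) forces b = 0.
But (b) is also a unit clause — contradiction.
That branch fails; take a = 1 instead.
Unit clause (d) forces d = 1.
But (~d) is also a unit clause — contradiction.
Both values of a lead to a conflict.

UNSATISFIABLE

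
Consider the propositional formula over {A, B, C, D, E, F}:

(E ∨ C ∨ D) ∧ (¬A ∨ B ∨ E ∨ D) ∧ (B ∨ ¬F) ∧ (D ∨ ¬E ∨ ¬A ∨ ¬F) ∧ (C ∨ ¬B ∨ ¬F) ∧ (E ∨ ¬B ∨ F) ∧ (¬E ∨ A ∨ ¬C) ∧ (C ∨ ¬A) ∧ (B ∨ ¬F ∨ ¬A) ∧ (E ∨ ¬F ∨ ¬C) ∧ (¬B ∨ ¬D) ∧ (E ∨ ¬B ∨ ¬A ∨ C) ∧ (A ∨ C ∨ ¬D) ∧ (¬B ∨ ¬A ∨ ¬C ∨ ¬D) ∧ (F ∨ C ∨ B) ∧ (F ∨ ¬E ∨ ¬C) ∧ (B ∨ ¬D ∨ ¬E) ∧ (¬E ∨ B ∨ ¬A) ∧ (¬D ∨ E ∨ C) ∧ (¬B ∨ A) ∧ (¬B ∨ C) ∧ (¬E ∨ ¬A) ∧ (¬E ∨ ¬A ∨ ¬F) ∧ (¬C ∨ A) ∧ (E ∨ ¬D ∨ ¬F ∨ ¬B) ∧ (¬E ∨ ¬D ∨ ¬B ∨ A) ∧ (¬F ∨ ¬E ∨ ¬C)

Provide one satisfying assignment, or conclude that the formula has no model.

A: True; B: False; C: True; D: True; E: False; F: False

Case B = False:
The clause (¬F) is unit, so F = False.
The clause (C) is unit, so C = True.
The clause (¬E) is unit, so E = False.
The clause (A) is unit, so A = True.
The clause (D) is unit, so D = True.
All clauses are satisfied.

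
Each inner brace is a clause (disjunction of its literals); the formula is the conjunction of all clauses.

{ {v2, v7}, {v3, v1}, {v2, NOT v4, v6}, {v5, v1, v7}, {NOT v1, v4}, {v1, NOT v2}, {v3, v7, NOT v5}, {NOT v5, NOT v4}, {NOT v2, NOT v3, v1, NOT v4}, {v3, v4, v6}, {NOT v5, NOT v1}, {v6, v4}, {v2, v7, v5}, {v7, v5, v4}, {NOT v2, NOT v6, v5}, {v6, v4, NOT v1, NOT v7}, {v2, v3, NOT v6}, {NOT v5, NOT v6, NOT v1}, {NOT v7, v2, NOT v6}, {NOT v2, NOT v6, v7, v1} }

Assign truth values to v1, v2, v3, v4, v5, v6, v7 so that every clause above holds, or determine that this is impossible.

v1: true,  v2: true,  v3: false,  v4: true,  v5: false,  v6: false,  v7: true

Branch on v2: set v2 = true.
(v1) alone gives v1 = true.
(v4) alone gives v4 = true.
(NOT v5) alone gives v5 = false.
(NOT v6) alone gives v6 = false.
No clause remains; v3, v7 are free.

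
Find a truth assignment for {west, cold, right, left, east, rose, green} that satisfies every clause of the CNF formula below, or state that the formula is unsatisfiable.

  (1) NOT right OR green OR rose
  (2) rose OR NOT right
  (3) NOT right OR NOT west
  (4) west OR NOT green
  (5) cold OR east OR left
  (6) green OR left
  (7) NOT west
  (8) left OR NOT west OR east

From the singleton clause (NOT west), west = false.
From the singleton clause (NOT green), green = false.
From the singleton clause (left), left = true.
Case right = false:
All clauses hold; cold, east, rose can take either value.

west: false, cold: true, right: false, left: true, east: false, rose: true, green: false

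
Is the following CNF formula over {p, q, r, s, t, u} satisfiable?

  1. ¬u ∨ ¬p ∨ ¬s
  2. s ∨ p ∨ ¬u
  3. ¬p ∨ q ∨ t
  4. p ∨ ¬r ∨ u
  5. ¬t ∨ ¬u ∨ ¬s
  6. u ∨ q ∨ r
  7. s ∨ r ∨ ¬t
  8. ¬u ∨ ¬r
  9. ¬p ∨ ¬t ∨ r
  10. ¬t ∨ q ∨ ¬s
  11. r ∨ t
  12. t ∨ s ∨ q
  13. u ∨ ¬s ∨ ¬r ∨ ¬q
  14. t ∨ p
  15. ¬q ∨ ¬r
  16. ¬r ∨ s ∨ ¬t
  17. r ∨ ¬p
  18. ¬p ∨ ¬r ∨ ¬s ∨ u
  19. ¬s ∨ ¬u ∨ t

Branch on u: set u = False.
Branch on p: set p = False.
(¬r) alone gives r = False.
(q) alone gives q = True.
(t) alone gives t = True.
(s) alone gives s = True.
All clauses are satisfied.
A satisfying assignment: p=False; q=True; r=False; s=True; t=True; u=False.

Yes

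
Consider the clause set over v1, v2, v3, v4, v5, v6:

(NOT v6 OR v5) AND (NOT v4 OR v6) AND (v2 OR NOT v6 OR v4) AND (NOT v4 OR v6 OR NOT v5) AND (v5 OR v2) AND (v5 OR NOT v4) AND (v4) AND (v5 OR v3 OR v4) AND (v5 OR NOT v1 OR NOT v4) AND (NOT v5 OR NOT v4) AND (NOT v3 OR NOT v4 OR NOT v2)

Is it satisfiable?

The clause (v4) is unit, so v4 = true.
The clause (v6) is unit, so v6 = true.
The clause (v5) is unit, so v5 = true.
Now (NOT v5) is unsatisfied and unit — conflict.
No assignment satisfies every clause.

Unsatisfiable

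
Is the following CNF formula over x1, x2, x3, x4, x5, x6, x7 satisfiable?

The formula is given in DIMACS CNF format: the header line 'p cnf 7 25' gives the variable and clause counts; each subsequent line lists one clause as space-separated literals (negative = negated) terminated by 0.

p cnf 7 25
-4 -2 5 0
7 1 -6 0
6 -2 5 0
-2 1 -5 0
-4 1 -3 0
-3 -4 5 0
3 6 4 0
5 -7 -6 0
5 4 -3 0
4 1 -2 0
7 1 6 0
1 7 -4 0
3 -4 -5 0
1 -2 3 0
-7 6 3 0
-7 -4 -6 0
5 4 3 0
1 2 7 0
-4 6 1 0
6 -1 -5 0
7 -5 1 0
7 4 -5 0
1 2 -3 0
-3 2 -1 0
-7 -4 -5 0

Satisfiable

Branch on x4: set x4 = True.
Branch on x2: set x2 = False.
Branch on x1: set x1 = True.
The clause (¬x3) is unit, so x3 = False.
The clause (¬x5) is unit, so x5 = False.
Branch on x7: set x7 = False.
No clause remains; x6 is free.
A satisfying assignment: x1: True; x2: False; x3: False; x4: True; x5: False; x6: True; x7: False.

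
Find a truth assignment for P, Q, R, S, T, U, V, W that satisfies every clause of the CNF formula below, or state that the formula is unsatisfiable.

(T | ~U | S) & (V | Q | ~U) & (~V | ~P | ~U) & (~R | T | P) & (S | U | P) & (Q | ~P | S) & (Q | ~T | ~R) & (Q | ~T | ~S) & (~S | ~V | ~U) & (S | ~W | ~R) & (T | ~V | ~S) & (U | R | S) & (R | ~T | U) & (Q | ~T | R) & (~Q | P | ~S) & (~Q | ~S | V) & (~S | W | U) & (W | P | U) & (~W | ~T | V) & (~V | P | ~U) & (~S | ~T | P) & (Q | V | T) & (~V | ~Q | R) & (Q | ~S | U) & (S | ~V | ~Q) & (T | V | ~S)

Branch on T: set T = 1.
Branch on Q: set Q = 1.
Branch on R: set R = 0.
Unit clause (U) forces U = 1.
Unit clause (~V) forces V = 0.
Unit clause (~S) forces S = 0.
Unit clause (~W) forces W = 0.
All clauses hold; P can take either value.

P ↦ 0; Q ↦ 1; R ↦ 0; S ↦ 0; T ↦ 1; U ↦ 1; V ↦ 0; W ↦ 0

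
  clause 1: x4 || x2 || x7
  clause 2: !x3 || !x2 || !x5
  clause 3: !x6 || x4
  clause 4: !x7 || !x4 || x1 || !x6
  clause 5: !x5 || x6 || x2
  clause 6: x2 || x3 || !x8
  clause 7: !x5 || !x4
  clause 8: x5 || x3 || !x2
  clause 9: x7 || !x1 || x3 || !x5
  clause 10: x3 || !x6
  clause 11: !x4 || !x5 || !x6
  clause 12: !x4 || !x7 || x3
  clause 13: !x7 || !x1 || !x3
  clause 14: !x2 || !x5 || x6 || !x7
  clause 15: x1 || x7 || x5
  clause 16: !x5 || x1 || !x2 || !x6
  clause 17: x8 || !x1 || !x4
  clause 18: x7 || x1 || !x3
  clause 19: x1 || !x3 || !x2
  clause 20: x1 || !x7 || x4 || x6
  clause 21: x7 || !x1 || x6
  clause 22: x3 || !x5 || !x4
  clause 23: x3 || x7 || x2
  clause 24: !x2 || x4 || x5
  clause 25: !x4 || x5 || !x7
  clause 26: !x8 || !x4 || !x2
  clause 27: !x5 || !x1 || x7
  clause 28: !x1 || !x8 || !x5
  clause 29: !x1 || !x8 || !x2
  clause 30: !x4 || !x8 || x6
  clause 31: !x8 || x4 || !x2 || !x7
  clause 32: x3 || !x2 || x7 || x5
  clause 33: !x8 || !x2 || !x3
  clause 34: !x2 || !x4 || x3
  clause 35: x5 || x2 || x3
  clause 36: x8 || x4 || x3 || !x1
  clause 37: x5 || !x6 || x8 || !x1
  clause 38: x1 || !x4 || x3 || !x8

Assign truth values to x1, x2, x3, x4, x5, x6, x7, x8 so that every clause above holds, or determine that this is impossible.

Try x6 = false.
Try x5 = true.
From the singleton clause (x2), x2 = true.
From the singleton clause (!x3), x3 = false.
From the singleton clause (!x4), x4 = false.
From the singleton clause (!x7), x7 = false.
From the singleton clause (!x1), x1 = false.
No clause remains; x8 is free.

x1=false,  x2=true,  x3=false,  x4=false,  x5=true,  x6=false,  x7=false,  x8=false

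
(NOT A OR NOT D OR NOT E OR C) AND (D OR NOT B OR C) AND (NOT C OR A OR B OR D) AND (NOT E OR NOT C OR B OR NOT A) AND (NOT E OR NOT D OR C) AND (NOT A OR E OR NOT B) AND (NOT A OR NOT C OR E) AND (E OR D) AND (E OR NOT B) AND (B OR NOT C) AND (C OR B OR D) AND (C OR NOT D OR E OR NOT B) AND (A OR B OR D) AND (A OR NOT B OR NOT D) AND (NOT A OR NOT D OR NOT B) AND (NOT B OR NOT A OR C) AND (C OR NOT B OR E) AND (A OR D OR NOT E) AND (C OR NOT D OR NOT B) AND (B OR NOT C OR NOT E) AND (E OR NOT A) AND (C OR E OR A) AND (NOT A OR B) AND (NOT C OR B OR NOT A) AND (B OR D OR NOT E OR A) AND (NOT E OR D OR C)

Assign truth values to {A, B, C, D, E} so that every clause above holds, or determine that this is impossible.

A: true; B: true; C: true; D: false; E: true

Case E = true:
Case D = false:
Unit clause (A) forces A = true.
Unit clause (B) forces B = true.
Unit clause (C) forces C = true.
All clauses are satisfied.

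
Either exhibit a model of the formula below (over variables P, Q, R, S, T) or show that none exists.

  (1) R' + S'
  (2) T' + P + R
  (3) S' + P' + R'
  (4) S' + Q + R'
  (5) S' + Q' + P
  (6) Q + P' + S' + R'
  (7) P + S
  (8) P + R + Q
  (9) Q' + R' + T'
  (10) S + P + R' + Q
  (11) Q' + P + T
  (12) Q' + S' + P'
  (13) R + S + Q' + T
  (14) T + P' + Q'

P: 1,  Q: 0,  R: 0,  S: 0,  T: 0

Branch on R: set R = 0.
Branch on T: set T = 0.
Branch on P: set P = 1.
The clause (Q') is unit, so Q = 0.
Every clause is now satisfied; S is unconstrained.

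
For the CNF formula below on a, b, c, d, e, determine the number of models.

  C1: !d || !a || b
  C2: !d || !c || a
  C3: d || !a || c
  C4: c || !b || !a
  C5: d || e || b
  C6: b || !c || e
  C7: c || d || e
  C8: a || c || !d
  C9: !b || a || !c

There are 2^5 = 32 truth assignments over (a, b, c, d, e).
Split on b. With b = true, the clauses containing b are satisfied and !b drops from the rest; 5 of the 2^4 = 16 assignments to the other variables satisfy what remains.
With b = false, by the same count on the reduced clause set, 3 assignments work.
Total: 5 + 3 = 8.

8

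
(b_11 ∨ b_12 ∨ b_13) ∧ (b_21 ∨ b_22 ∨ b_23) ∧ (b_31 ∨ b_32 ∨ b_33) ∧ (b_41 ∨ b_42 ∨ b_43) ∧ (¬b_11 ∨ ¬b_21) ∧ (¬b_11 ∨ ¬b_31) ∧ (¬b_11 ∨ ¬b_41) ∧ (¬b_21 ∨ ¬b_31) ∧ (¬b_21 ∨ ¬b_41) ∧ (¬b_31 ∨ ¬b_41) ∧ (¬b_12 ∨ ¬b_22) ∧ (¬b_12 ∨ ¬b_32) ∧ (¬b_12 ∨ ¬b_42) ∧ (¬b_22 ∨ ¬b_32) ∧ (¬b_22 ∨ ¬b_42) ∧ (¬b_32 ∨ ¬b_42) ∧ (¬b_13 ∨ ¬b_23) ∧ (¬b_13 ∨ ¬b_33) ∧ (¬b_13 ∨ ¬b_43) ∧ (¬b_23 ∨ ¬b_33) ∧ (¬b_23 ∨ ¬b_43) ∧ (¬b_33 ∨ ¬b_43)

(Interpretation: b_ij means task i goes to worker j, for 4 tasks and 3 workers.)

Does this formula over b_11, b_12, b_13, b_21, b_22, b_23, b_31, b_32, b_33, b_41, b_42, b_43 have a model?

No, unsatisfiable

Try b_11 = False.
Try b_12 = True.
The clause (¬b_22) is unit, so b_22 = False.
The clause (¬b_32) is unit, so b_32 = False.
The clause (¬b_42) is unit, so b_42 = False.
Try b_21 = True.
The clause (¬b_31) is unit, so b_31 = False.
The clause (b_33) is unit, so b_33 = True.
The clause (¬b_41) is unit, so b_41 = False.
The clause (b_43) is unit, so b_43 = True.
But (¬b_43) is also a unit clause — contradiction.
So b_21 must be the other value — set b_21 = False.
The clause (b_23) is unit, so b_23 = True.
The clause (¬b_13) is unit, so b_13 = False.
The clause (¬b_33) is unit, so b_33 = False.
The clause (b_31) is unit, so b_31 = True.
The clause (¬b_41) is unit, so b_41 = False.
The clause (b_43) is unit, so b_43 = True.
But (¬b_43) is also a unit clause — contradiction.
Neither b_21 = True nor b_21 = False works.
So b_12 must be the other value — set b_12 = False.
The clause (b_13) is unit, so b_13 = True.
The clause (¬b_23) is unit, so b_23 = False.
The clause (¬b_33) is unit, so b_33 = False.
The clause (¬b_43) is unit, so b_43 = False.
Try b_21 = True.
The clause (¬b_31) is unit, so b_31 = False.
The clause (b_32) is unit, so b_32 = True.
The clause (¬b_41) is unit, so b_41 = False.
The clause (b_42) is unit, so b_42 = True.
But (¬b_42) is also a unit clause — contradiction.
So b_21 must be the other value — set b_21 = False.
The clause (b_22) is unit, so b_22 = True.
The clause (¬b_32) is unit, so b_32 = False.
The clause (b_31) is unit, so b_31 = True.
The clause (¬b_41) is unit, so b_41 = False.
The clause (b_42) is unit, so b_42 = True.
But (¬b_42) is also a unit clause — contradiction.
Neither b_21 = True nor b_21 = False works.
Neither b_12 = True nor b_12 = False works.
So b_11 must be the other value — set b_11 = True.
The clause (¬b_21) is unit, so b_21 = False.
The clause (¬b_31) is unit, so b_31 = False.
The clause (¬b_41) is unit, so b_41 = False.
Try b_22 = True.
The clause (¬b_12) is unit, so b_12 = False.
The clause (¬b_32) is unit, so b_32 = False.
The clause (b_33) is unit, so b_33 = True.
The clause (¬b_42) is unit, so b_42 = False.
The clause (b_43) is unit, so b_43 = True.
But (¬b_43) is also a unit clause — contradiction.
So b_22 must be the other value — set b_22 = False.
The clause (b_23) is unit, so b_23 = True.
The clause (¬b_13) is unit, so b_13 = False.
The clause (¬b_33) is unit, so b_33 = False.
The clause (b_32) is unit, so b_32 = True.
The clause (¬b_12) is unit, so b_12 = False.
The clause (¬b_42) is unit, so b_42 = False.
The clause (b_43) is unit, so b_43 = True.
But (¬b_43) is also a unit clause — contradiction.
Neither b_22 = True nor b_22 = False works.
Neither b_11 = True nor b_11 = False works.
No assignment satisfies every clause.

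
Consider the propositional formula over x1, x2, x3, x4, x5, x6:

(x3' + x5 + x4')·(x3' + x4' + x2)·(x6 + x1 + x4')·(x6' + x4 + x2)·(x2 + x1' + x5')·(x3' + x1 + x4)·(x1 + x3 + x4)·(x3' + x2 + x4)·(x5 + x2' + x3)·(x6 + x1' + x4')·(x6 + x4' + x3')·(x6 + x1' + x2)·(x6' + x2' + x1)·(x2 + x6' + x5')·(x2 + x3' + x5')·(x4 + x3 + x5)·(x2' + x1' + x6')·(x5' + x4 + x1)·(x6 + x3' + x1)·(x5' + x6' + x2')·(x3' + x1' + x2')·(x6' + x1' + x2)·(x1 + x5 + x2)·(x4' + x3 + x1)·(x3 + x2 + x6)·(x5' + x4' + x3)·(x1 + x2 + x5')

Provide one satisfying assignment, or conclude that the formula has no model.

x1: 1; x2: 1; x3: 0; x4: 0; x5: 1; x6: 0

Suppose x3 = 0.
Suppose x1 = 1.
Suppose x2 = 1.
The clause (x5) is unit, so x5 = 1.
The clause (x6') is unit, so x6 = 0.
The clause (x4') is unit, so x4 = 0.
This assignment satisfies each clause.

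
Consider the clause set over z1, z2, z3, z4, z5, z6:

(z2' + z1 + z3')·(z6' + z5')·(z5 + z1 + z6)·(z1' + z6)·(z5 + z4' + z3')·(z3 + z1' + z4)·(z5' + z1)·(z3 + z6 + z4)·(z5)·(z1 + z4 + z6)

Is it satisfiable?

Unit clause (z5) forces z5 = 1.
Unit clause (z6') forces z6 = 0.
Unit clause (z1') forces z1 = 0.
That conflicts with the unit clause (z1).
No assignment satisfies every clause.

No, unsatisfiable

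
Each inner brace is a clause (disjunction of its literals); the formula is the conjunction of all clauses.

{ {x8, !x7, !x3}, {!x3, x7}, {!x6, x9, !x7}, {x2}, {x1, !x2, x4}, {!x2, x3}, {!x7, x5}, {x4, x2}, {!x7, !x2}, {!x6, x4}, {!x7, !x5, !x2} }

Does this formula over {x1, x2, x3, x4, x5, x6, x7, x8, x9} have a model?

Unsatisfiable

Unit clause (x2) forces x2 = true.
Unit clause (x3) forces x3 = true.
Unit clause (x7) forces x7 = true.
Now (!x7) is unsatisfied and unit — conflict.
No assignment satisfies every clause.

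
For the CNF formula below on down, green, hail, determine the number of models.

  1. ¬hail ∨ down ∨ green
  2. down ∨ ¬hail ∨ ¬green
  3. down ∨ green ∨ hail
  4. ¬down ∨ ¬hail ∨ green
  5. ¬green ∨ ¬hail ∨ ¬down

There are 2^3 = 8 truth assignments over (down, green, hail).
Check each against the 5 clauses (columns in the order down, green, hail):
  F F F  ✗ fails (down ∨ green ∨ hail)
  F F T  ✗ fails (¬hail ∨ down ∨ green)
  F T F  ✓ satisfies all
  F T T  ✗ fails (down ∨ ¬hail ∨ ¬green)
  T F F  ✓ satisfies all
  T F T  ✗ fails (¬down ∨ ¬hail ∨ green)
  T T F  ✓ satisfies all
  T T T  ✗ fails (¬green ∨ ¬hail ∨ ¬down)
3 of the 8 rows are models.

3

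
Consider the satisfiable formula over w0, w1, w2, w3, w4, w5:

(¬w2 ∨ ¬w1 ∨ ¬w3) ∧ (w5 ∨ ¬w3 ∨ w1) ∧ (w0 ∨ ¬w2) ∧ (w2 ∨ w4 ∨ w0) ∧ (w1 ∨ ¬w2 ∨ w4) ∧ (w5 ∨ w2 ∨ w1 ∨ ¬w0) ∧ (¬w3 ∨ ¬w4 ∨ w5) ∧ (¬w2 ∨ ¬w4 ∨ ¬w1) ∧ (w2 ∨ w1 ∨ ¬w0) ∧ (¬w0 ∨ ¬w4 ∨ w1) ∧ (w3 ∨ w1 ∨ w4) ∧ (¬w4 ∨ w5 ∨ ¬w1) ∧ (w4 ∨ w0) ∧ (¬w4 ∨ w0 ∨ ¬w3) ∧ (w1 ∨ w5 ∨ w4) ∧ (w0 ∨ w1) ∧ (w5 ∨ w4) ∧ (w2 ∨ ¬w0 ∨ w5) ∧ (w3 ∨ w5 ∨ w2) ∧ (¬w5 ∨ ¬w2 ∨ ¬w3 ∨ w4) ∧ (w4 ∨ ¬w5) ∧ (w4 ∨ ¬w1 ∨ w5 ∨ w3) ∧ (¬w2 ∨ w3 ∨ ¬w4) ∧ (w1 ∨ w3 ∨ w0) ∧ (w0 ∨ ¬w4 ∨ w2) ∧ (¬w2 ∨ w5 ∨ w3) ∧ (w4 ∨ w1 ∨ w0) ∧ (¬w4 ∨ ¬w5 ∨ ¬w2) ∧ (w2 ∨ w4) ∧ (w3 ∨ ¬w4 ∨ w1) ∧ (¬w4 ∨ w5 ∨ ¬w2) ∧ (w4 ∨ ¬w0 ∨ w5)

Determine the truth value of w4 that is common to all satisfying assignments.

Suppose w4 = False.
(w0) alone gives w0 = True.
(w5) alone gives w5 = True.
Now (¬w5) is unsatisfied and unit — conflict.
So every satisfying assignment has w4 = True.

True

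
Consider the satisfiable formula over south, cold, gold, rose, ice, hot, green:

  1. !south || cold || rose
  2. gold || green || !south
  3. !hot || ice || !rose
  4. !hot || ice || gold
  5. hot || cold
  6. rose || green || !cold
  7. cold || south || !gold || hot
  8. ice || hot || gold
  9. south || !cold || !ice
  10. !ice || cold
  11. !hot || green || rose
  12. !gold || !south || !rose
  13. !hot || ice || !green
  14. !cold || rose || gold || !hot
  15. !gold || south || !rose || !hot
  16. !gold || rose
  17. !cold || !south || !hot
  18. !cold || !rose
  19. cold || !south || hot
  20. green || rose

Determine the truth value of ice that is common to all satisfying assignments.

True

Suppose ice = false.
Branch on hot: set hot = false.
(cold) alone gives cold = true.
(gold) alone gives gold = true.
(rose) alone gives rose = true.
But (!rose) is also a unit clause — contradiction.
Undo hot and try hot = true.
(!rose) alone gives rose = false.
(gold) alone gives gold = true.
But (!gold) is also a unit clause — contradiction.
Both values of hot lead to a conflict.
So every satisfying assignment has ice = True.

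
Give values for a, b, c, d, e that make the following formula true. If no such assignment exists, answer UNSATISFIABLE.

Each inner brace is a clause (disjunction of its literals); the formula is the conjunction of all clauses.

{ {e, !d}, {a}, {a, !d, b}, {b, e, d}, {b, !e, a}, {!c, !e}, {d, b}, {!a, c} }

From the singleton clause (a), a = true.
From the singleton clause (c), c = true.
From the singleton clause (!e), e = false.
From the singleton clause (!d), d = false.
From the singleton clause (b), b = true.
Every clause now holds.

a ↦ true, b ↦ true, c ↦ true, d ↦ false, e ↦ false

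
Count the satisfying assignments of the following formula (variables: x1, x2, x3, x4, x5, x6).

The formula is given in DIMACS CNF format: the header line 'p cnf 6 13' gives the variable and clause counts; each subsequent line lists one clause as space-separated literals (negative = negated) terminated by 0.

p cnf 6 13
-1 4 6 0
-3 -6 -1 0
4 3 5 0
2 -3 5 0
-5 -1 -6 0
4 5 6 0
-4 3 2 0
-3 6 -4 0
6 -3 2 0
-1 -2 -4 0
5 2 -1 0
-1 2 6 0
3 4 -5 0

11

There are 2^6 = 64 truth assignments over (x1, x2, x3, x4, x5, x6).
Split on x3. With x3 = True, the clauses containing x3 are satisfied and ¬x3 drops from the rest; 7 of the 2^5 = 32 assignments to the other variables satisfy what remains.
With x3 = False, by the same count on the reduced clause set, 4 assignments work.
Total: 7 + 4 = 11.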